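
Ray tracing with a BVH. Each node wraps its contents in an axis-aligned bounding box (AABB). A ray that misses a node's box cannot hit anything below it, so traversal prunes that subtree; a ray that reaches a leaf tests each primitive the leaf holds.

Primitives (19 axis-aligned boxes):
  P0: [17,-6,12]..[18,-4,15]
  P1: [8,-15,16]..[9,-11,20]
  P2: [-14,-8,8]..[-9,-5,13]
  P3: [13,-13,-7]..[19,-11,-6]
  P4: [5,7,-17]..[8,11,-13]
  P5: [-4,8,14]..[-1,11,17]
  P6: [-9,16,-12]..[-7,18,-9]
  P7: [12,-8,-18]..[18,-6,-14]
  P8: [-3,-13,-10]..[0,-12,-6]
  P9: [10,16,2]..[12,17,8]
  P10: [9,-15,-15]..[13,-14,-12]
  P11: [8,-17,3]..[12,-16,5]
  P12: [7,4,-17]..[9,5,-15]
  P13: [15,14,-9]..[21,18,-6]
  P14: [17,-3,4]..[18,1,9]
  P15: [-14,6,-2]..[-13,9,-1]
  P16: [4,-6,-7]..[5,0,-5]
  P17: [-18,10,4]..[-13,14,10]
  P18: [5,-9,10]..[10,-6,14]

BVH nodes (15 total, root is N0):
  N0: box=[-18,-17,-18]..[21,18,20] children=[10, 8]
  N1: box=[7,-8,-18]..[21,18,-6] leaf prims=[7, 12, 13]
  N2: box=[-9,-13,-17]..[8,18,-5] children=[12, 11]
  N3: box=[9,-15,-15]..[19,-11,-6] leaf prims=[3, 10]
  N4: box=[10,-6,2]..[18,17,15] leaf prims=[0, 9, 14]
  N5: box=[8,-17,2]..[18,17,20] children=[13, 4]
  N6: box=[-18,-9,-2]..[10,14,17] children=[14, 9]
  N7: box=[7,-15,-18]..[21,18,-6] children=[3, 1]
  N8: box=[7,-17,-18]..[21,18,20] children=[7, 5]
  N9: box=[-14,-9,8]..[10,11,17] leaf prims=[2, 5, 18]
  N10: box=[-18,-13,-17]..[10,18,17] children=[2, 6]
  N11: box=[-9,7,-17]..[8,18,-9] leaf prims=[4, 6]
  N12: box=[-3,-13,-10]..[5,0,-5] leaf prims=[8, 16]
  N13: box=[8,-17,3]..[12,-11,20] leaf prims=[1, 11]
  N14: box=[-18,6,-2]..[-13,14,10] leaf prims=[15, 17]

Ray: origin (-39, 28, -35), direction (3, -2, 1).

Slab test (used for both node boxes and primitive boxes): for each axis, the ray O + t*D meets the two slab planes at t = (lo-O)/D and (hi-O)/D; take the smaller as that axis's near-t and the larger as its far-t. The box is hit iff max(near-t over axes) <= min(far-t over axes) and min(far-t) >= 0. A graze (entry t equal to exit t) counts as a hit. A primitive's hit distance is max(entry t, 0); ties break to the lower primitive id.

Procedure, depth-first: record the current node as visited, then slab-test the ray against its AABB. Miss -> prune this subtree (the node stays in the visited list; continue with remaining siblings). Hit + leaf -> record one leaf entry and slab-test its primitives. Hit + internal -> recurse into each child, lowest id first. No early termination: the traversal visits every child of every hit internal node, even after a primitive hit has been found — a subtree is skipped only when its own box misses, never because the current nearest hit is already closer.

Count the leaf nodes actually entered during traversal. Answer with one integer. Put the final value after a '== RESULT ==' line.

Walk:
N0 x:[7,20] y:[5,45/2] z:[17,55] -> hit [17,20], descend [8, 10]
  N8 x:[46/3,20] y:[5,45/2] z:[17,55] -> hit [17,20], descend [5, 7]
    N5 x:[47/3,19] y:[11/2,45/2] z:[37,55] -> miss, prune
    N7 x:[46/3,20] y:[5,43/2] z:[17,29] -> hit [17,20], descend [1, 3]
      N1 x:[46/3,20] y:[5,18] z:[17,29] -> hit [17,18] leaf, test {P7@t=17, P12(miss), P13(miss)}
      N3 x:[16,58/3] y:[39/2,43/2] z:[20,29] -> miss, prune
  N10 x:[7,49/3] y:[5,41/2] z:[18,52] -> miss, prune

order=[0, 8, 5, 7, 1, 3, 10]  |boxes|=7  |leaves|=1  hit=P7

== RESULT ==
1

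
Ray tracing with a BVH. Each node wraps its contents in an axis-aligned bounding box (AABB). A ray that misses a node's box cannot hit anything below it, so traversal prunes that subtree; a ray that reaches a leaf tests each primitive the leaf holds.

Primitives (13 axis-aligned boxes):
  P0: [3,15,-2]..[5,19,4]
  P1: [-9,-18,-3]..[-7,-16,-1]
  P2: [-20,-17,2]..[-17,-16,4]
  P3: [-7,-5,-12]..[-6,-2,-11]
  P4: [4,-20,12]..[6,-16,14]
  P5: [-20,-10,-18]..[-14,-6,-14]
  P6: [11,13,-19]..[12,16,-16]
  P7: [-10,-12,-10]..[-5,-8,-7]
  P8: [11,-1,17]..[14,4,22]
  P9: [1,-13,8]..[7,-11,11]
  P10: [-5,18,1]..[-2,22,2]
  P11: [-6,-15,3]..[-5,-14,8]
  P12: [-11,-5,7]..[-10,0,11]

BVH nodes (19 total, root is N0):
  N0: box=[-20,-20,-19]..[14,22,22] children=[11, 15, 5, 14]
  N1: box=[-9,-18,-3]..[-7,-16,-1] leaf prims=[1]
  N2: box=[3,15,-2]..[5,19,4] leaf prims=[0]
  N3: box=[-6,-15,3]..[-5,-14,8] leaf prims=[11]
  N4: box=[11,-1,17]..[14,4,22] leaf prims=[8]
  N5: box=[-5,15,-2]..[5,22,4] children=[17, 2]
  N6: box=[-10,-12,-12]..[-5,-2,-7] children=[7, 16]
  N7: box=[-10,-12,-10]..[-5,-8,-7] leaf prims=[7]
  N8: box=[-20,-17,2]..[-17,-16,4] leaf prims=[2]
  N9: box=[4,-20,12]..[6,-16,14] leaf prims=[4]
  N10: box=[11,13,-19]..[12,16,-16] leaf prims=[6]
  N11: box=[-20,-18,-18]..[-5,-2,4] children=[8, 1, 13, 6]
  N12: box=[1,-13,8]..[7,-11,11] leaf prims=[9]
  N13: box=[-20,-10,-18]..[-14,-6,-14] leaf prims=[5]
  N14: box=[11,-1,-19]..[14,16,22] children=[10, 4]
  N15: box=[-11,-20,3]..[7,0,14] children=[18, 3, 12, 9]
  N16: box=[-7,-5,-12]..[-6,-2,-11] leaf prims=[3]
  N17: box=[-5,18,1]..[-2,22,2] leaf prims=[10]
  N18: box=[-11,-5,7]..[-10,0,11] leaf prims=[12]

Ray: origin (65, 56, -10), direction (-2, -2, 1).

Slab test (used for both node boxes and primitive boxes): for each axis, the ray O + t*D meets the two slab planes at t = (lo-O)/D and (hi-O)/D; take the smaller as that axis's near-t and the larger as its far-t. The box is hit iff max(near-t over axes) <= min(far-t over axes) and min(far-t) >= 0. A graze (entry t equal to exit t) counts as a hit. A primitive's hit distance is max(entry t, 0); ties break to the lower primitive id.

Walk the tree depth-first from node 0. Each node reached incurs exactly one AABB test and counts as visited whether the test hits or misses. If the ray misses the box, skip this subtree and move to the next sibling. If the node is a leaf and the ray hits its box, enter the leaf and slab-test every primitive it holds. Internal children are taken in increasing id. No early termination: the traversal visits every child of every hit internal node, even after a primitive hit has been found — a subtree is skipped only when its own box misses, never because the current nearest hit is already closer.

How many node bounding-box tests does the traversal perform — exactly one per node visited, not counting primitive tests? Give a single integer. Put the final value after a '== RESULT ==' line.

Traverse from the root:
N0 x:[51/2,85/2] y:[17,38] z:[-9,32] -> hit [51/2,32], descend [5, 11, 14, 15]
  N5 x:[30,35] y:[17,41/2] z:[8,14] -> miss, prune
  N11 x:[35,85/2] y:[29,37] z:[-8,14] -> miss, prune
  N14 x:[51/2,27] y:[20,57/2] z:[-9,32] -> hit [51/2,27], descend [4, 10]
    N4 x:[51/2,27] y:[26,57/2] z:[27,32] -> hit [27,27] leaf, test {P8@t=27}
    N10 x:[53/2,27] y:[20,43/2] z:[-9,-6] -> miss, prune
  N15 x:[29,38] y:[28,38] z:[13,24] -> miss, prune

order=[0, 5, 11, 14, 4, 10, 15]  |boxes|=7  |leaves|=1  hit=P8

== RESULT ==
7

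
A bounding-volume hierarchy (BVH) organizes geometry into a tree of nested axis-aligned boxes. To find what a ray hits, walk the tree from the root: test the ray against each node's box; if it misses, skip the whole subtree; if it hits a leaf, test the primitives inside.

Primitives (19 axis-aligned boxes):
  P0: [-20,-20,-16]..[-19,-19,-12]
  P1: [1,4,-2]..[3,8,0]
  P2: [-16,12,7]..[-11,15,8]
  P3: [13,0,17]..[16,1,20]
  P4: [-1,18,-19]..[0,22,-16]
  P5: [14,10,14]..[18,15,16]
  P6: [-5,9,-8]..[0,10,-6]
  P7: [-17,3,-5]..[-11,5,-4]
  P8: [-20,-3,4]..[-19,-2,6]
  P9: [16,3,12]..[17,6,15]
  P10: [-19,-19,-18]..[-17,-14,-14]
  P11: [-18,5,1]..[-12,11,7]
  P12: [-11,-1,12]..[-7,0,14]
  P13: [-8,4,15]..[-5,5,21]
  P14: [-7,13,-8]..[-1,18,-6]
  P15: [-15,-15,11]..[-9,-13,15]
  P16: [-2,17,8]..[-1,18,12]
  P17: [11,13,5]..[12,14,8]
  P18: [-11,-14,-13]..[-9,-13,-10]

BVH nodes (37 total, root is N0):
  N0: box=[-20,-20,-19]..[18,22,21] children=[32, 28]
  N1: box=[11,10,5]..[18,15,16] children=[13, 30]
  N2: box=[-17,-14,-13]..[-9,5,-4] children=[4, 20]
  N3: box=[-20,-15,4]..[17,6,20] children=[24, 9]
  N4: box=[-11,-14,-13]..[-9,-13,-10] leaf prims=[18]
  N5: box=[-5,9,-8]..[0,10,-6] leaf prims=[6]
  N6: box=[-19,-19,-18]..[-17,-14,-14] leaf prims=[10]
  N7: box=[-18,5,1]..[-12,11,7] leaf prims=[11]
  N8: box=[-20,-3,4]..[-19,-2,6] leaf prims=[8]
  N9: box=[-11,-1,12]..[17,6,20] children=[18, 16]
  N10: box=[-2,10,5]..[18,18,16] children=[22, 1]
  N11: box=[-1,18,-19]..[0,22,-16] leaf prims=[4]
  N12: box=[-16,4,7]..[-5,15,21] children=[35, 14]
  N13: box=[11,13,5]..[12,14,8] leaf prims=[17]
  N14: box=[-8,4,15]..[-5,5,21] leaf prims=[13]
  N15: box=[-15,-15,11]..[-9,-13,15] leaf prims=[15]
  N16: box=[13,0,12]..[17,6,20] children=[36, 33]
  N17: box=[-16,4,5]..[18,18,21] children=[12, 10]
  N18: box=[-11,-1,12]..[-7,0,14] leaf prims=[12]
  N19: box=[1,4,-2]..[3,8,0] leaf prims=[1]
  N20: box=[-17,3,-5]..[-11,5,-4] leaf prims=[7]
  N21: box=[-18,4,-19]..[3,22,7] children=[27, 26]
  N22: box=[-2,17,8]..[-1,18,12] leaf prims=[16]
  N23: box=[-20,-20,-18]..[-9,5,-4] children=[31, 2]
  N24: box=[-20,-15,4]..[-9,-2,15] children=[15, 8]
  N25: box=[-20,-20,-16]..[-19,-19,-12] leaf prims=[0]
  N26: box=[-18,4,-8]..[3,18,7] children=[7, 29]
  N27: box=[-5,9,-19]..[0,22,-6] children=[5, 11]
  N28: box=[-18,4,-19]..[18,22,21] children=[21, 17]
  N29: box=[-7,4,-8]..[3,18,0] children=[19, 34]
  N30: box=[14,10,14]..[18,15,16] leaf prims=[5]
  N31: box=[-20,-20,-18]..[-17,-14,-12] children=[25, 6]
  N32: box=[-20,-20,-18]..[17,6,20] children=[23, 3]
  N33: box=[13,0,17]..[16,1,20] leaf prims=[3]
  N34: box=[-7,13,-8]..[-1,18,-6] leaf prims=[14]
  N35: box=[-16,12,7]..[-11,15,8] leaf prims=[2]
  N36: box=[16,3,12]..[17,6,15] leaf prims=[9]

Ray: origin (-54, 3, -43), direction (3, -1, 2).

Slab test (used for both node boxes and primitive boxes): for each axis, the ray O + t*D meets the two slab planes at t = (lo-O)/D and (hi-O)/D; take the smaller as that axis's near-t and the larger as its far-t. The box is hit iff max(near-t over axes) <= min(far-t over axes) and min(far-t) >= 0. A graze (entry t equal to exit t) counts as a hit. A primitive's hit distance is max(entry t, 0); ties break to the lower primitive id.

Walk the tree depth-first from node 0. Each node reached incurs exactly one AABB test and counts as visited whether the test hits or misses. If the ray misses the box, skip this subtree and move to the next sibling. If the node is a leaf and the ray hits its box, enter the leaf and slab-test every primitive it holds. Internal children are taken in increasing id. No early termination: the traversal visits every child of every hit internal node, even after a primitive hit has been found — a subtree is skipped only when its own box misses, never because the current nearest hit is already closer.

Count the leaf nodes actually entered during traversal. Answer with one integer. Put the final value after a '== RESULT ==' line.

Traverse from the root:
N0 x:[34/3,24] y:[-19,23] z:[12,32] -> hit [12,23], descend [28, 32]
  N28 x:[12,24] y:[-19,-1] z:[12,32] -> miss, prune
  N32 x:[34/3,71/3] y:[-3,23] z:[25/2,63/2] -> hit [25/2,23], descend [3, 23]
    N3 x:[34/3,71/3] y:[-3,18] z:[47/2,63/2] -> miss, prune
    N23 x:[34/3,15] y:[-2,23] z:[25/2,39/2] -> hit [25/2,15], descend [2, 31]
      N2 x:[37/3,15] y:[-2,17] z:[15,39/2] -> hit [15,15], descend [4, 20]
        N4 x:[43/3,15] y:[16,17] z:[15,33/2] -> miss, prune
        N20 x:[37/3,43/3] y:[-2,0] z:[19,39/2] -> miss, prune
      N31 x:[34/3,37/3] y:[17,23] z:[25/2,31/2] -> miss, prune

Visited [0, 28, 32, 3, 23, 2, 4, 20, 31]. Tests: 9 box, 0 leaf. Nearest: miss.

== RESULT ==
0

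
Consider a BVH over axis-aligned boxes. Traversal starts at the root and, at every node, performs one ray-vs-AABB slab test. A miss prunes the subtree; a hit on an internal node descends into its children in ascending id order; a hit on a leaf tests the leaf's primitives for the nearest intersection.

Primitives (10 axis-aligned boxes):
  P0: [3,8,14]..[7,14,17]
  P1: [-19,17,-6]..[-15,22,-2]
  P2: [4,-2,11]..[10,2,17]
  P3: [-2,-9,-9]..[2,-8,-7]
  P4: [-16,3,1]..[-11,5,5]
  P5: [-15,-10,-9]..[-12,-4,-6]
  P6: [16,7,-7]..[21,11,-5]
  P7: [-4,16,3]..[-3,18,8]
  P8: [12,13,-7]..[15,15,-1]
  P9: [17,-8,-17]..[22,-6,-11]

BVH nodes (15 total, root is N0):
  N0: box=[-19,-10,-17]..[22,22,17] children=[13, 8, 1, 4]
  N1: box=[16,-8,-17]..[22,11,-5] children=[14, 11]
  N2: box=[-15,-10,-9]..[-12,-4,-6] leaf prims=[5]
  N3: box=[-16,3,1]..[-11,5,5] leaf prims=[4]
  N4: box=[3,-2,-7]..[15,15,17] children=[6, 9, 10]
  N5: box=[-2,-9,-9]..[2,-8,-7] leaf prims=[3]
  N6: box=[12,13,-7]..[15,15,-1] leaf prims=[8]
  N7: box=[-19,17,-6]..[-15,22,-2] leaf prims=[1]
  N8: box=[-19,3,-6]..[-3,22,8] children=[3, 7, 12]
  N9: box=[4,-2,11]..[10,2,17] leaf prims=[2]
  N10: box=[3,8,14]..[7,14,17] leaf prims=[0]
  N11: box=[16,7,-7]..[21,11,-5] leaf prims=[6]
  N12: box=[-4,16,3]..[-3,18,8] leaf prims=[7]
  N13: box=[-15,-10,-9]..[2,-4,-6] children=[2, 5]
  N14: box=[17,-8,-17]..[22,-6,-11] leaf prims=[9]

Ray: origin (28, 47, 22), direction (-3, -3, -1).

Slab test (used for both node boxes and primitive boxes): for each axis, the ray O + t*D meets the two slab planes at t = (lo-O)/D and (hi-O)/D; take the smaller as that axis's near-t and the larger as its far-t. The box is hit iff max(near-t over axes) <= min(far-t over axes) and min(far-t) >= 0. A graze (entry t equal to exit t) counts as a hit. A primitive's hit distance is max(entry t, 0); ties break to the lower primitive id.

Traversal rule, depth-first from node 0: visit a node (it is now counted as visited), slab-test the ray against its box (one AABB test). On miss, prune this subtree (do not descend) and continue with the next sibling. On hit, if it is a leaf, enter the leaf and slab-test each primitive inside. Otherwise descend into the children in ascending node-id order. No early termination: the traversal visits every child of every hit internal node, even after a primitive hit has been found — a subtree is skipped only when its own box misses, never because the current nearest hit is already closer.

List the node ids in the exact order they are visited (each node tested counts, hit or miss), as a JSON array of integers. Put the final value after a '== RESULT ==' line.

Walk:
N0 x:[2,47/3] y:[25/3,19] z:[5,39] -> hit [25/3,47/3], descend [1, 4, 8, 13]
  N1 x:[2,4] y:[12,55/3] z:[27,39] -> miss, prune
  N4 x:[13/3,25/3] y:[32/3,49/3] z:[5,29] -> miss, prune
  N8 x:[31/3,47/3] y:[25/3,44/3] z:[14,28] -> hit [14,44/3], descend [3, 7, 12]
    N3 x:[13,44/3] y:[14,44/3] z:[17,21] -> miss, prune
    N7 x:[43/3,47/3] y:[25/3,10] z:[24,28] -> miss, prune
    N12 x:[31/3,32/3] y:[29/3,31/3] z:[14,19] -> miss, prune
  N13 x:[26/3,43/3] y:[17,19] z:[28,31] -> miss, prune

8 AABB tests over nodes [0, 1, 4, 8, 3, 7, 12, 13]; 0 leaves entered; closest miss.

== RESULT ==
[0, 1, 4, 8, 3, 7, 12, 13]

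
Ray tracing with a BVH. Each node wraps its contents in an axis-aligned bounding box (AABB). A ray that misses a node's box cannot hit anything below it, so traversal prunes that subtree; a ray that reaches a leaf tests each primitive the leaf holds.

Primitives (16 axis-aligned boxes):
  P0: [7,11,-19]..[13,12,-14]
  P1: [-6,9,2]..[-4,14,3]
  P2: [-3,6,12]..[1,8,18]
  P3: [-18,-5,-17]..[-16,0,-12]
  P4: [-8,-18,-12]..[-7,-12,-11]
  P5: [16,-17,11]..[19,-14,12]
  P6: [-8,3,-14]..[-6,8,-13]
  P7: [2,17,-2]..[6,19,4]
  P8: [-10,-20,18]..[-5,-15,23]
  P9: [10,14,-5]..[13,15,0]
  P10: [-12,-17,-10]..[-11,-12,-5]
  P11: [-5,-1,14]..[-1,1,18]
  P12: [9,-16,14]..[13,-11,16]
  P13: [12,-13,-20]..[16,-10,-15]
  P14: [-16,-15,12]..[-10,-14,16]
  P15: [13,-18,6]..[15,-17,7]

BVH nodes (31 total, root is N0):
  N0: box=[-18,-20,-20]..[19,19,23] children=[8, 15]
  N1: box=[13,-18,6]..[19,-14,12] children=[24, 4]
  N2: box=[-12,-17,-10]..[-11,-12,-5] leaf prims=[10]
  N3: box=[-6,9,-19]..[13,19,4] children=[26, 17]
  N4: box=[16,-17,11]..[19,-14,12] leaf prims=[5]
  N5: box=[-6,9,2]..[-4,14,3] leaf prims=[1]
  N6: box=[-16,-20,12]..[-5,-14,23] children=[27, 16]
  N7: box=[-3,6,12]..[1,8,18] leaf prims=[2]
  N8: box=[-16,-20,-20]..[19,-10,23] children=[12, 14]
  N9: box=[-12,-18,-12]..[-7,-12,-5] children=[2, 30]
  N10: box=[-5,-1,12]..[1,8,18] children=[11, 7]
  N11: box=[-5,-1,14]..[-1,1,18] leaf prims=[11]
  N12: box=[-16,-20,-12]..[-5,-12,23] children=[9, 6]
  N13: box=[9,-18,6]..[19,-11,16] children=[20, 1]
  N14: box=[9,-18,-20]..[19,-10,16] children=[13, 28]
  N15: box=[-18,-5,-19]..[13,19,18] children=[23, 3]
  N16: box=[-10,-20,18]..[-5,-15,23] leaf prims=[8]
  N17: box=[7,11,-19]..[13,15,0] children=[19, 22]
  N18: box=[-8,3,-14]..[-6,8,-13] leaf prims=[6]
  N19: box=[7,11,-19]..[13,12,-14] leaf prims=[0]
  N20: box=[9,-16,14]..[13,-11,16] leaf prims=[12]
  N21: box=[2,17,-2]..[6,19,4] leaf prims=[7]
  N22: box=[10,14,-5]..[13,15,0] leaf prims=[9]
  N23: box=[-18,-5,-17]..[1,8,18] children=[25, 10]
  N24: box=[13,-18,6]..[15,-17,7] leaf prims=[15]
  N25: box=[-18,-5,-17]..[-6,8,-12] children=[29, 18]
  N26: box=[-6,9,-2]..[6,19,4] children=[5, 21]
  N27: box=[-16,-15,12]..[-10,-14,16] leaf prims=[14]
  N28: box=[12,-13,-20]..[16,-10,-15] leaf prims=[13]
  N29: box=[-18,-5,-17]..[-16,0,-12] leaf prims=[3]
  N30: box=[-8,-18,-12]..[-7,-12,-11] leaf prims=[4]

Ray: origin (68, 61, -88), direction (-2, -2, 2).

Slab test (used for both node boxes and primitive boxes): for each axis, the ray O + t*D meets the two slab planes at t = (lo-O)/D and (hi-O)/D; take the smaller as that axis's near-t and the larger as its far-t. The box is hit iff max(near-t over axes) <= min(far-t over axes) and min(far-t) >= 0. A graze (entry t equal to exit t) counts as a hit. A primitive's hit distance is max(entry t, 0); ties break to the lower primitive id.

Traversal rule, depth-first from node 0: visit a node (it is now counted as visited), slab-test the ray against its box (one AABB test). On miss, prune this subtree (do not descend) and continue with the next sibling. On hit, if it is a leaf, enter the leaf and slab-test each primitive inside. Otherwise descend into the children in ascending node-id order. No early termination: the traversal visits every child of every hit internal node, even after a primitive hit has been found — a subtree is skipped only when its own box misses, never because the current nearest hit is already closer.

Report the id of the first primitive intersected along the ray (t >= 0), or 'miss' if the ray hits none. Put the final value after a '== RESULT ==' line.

Walk:
N0 x:[49/2,43] y:[21,81/2] z:[34,111/2] -> hit [34,81/2], descend [8, 15]
  N8 x:[49/2,42] y:[71/2,81/2] z:[34,111/2] -> hit [71/2,81/2], descend [12, 14]
    N12 x:[73/2,42] y:[73/2,81/2] z:[38,111/2] -> hit [38,81/2], descend [6, 9]
      N6 x:[73/2,42] y:[75/2,81/2] z:[50,111/2] -> miss, prune
      N9 x:[75/2,40] y:[73/2,79/2] z:[38,83/2] -> hit [38,79/2], descend [2, 30]
        N2 x:[79/2,40] y:[73/2,39] z:[39,83/2] -> miss, prune
        N30 x:[75/2,38] y:[73/2,79/2] z:[38,77/2] -> hit [38,38] leaf, test {P4@t=38}
    N14 x:[49/2,59/2] y:[71/2,79/2] z:[34,52] -> miss, prune
  N15 x:[55/2,43] y:[21,33] z:[69/2,53] -> miss, prune

order=[0, 8, 12, 6, 9, 2, 30, 14, 15]  |boxes|=9  |leaves|=1  hit=P4

== RESULT ==
4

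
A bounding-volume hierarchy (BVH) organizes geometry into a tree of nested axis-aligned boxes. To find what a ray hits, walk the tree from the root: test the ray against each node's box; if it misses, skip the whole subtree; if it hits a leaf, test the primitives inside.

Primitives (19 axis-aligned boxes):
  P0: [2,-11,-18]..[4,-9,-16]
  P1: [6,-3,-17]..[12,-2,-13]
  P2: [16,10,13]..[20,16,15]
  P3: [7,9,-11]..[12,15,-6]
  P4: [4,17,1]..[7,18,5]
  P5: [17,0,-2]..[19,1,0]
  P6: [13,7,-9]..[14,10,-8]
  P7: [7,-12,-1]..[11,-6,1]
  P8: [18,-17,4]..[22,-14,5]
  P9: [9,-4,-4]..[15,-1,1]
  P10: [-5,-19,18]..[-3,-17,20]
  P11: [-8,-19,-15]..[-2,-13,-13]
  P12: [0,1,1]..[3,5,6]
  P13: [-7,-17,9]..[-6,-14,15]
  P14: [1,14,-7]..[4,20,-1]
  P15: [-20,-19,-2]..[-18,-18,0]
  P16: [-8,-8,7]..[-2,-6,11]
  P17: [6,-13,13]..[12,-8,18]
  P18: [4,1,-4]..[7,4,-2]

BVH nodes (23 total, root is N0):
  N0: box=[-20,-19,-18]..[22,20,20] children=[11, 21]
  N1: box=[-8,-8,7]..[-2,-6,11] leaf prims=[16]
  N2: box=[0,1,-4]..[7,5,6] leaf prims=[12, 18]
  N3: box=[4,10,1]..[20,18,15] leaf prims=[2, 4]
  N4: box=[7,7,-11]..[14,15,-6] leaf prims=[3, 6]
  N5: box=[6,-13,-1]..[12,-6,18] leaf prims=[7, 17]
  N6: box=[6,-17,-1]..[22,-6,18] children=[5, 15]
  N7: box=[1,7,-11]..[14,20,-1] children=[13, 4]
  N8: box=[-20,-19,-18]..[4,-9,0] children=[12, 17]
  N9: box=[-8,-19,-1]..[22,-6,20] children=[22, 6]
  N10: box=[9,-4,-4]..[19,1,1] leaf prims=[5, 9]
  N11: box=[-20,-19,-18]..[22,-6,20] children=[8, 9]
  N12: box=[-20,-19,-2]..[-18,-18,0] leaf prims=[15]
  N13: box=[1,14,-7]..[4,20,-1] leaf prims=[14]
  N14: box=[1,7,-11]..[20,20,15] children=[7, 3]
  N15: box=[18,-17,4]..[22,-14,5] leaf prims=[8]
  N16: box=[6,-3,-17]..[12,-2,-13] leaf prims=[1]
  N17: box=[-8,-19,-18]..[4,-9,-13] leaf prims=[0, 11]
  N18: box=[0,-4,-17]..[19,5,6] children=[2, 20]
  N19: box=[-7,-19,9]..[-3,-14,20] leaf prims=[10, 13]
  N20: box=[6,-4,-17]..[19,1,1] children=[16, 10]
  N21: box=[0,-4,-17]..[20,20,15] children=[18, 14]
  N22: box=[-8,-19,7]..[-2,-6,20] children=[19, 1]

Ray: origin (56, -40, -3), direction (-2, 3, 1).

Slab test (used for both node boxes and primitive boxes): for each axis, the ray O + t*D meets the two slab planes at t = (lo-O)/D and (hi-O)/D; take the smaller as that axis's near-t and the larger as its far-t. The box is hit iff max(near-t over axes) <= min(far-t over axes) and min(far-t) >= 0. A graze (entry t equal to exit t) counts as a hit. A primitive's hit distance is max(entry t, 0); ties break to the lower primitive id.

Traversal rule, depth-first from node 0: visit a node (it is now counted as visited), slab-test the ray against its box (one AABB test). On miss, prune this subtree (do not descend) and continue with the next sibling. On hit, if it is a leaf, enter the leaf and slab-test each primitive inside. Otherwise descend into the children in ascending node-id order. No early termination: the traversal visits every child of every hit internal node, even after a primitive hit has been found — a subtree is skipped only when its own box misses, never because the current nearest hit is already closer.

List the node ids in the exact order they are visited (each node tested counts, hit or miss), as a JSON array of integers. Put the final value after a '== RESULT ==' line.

Walk:
N0 x:[17,38] y:[7,20] z:[-15,23] -> hit [17,20], descend [11, 21]
  N11 x:[17,38] y:[7,34/3] z:[-15,23] -> miss, prune
  N21 x:[18,28] y:[12,20] z:[-14,18] -> hit [18,18], descend [14, 18]
    N14 x:[18,55/2] y:[47/3,20] z:[-8,18] -> hit [18,18], descend [3, 7]
      N3 x:[18,26] y:[50/3,58/3] z:[4,18] -> hit [18,18] leaf, test {P2@t=18, P4(miss)}
      N7 x:[21,55/2] y:[47/3,20] z:[-8,2] -> miss, prune
    N18 x:[37/2,28] y:[12,15] z:[-14,9] -> miss, prune

order=[0, 11, 21, 14, 3, 7, 18]  |boxes|=7  |leaves|=1  hit=P2

== RESULT ==
[0, 11, 21, 14, 3, 7, 18]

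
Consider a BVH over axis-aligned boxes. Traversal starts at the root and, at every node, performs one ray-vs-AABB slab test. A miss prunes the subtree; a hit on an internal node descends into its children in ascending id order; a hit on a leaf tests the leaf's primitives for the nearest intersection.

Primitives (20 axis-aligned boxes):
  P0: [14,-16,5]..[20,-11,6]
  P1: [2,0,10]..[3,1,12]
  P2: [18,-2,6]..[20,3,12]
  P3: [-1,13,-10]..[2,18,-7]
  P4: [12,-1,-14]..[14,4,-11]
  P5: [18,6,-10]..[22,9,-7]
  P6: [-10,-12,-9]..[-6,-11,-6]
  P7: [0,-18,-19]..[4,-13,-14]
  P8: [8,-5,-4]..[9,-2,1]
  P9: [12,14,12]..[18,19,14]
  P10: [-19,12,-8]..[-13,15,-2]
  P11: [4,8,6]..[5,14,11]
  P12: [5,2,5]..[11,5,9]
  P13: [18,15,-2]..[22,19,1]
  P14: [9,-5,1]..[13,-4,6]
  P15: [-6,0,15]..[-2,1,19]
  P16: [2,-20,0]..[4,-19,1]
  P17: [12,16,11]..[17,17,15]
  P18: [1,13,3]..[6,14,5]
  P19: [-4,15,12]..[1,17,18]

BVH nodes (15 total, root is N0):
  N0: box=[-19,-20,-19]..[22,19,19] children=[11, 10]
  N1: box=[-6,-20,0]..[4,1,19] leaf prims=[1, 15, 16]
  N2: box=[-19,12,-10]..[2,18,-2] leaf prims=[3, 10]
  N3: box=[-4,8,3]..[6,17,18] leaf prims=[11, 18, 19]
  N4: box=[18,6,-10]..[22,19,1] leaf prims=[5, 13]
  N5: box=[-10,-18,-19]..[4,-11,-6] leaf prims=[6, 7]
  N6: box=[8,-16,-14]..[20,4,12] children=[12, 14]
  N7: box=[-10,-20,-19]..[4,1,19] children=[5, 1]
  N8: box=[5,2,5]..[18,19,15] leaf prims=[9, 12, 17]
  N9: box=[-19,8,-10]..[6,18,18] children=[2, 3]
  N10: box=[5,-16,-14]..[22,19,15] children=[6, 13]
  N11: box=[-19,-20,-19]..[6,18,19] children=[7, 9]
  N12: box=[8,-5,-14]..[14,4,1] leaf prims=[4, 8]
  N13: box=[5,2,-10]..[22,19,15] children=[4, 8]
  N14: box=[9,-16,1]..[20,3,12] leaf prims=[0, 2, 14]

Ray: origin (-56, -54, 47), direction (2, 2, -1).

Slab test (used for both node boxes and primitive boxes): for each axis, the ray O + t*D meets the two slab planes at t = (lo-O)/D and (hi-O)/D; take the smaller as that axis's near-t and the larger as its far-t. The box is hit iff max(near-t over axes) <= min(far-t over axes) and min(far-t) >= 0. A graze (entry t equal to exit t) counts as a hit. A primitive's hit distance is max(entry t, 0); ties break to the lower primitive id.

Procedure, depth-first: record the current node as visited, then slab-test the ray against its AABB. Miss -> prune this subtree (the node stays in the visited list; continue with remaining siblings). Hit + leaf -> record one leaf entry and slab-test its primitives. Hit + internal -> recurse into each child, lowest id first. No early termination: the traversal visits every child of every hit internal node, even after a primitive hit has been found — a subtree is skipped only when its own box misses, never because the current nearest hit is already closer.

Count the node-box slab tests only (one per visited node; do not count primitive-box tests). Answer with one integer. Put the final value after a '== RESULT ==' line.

Walk:
N0 x:[37/2,39] y:[17,73/2] z:[28,66] -> hit [28,73/2], descend [10, 11]
  N10 x:[61/2,39] y:[19,73/2] z:[32,61] -> hit [32,73/2], descend [6, 13]
    N6 x:[32,38] y:[19,29] z:[35,61] -> miss, prune
    N13 x:[61/2,39] y:[28,73/2] z:[32,57] -> hit [32,73/2], descend [4, 8]
      N4 x:[37,39] y:[30,73/2] z:[46,57] -> miss, prune
      N8 x:[61/2,37] y:[28,73/2] z:[32,42] -> hit [32,73/2] leaf, test {P9@t=34, P12(miss), P17@t=35}
  N11 x:[37/2,31] y:[17,36] z:[28,66] -> hit [28,31], descend [7, 9]
    N7 x:[23,30] y:[17,55/2] z:[28,66] -> miss, prune
    N9 x:[37/2,31] y:[31,36] z:[29,57] -> hit [31,31], descend [2, 3]
      N2 x:[37/2,29] y:[33,36] z:[49,57] -> miss, prune
      N3 x:[26,31] y:[31,71/2] z:[29,44] -> hit [31,31] leaf, test {P11(miss), P18(miss), P19(miss)}

Visited [0, 10, 6, 13, 4, 8, 11, 7, 9, 2, 3]. Tests: 11 box, 2 leaf. Nearest: P9.

== RESULT ==
11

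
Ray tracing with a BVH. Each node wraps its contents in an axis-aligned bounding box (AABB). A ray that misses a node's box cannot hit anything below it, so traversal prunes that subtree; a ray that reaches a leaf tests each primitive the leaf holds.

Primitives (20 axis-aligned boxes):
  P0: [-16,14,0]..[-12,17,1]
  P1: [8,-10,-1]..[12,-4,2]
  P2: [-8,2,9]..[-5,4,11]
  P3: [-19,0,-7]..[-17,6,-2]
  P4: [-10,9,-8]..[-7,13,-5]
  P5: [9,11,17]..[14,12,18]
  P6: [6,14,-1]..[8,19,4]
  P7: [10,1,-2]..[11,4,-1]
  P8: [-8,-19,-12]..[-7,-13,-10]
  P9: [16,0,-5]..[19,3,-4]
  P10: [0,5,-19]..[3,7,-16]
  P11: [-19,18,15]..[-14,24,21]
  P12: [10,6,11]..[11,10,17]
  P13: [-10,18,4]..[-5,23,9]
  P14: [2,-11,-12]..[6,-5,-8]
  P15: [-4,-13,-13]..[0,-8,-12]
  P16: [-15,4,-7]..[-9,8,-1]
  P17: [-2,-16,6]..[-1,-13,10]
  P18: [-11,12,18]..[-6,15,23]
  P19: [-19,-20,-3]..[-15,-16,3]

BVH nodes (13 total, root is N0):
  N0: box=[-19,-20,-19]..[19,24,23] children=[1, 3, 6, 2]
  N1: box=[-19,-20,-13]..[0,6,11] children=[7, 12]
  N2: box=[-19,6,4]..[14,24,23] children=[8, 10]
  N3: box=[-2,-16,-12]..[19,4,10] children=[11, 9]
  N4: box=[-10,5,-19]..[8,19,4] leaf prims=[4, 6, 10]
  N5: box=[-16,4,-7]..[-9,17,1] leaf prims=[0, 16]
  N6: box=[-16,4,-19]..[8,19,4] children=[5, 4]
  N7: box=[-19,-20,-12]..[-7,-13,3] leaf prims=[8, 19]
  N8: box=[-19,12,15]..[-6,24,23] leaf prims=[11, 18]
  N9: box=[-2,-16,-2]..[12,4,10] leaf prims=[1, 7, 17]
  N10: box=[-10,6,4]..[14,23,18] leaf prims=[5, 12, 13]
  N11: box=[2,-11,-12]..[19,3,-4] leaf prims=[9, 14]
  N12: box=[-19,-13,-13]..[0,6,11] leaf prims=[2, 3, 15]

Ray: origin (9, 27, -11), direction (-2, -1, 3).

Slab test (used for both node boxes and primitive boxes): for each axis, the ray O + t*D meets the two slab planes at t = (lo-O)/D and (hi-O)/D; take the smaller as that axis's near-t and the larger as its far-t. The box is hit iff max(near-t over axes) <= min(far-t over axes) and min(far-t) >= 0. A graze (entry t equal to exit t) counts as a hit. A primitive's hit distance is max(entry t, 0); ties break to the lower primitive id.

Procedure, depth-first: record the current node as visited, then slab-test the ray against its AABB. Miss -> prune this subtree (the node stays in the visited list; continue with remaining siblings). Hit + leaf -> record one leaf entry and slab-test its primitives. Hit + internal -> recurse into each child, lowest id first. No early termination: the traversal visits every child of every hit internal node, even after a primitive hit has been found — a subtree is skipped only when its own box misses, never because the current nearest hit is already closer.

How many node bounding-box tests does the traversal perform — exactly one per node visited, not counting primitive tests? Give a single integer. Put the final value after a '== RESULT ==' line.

Traverse from the root:
N0 x:[-5,14] y:[3,47] z:[-8/3,34/3] -> hit [3,34/3], descend [1, 2, 3, 6]
  N1 x:[9/2,14] y:[21,47] z:[-2/3,22/3] -> miss, prune
  N2 x:[-5/2,14] y:[3,21] z:[5,34/3] -> hit [5,34/3], descend [8, 10]
    N8 x:[15/2,14] y:[3,15] z:[26/3,34/3] -> hit [26/3,34/3] leaf, test {P11(miss), P18(miss)}
    N10 x:[-5/2,19/2] y:[4,21] z:[5,29/3] -> hit [5,19/2] leaf, test {P5(miss), P12(miss), P13(miss)}
  N3 x:[-5,11/2] y:[23,43] z:[-1/3,7] -> miss, prune
  N6 x:[1/2,25/2] y:[8,23] z:[-8/3,5] -> miss, prune

7 AABB tests over nodes [0, 1, 2, 8, 10, 3, 6]; 2 leaves entered; closest miss.

== RESULT ==
7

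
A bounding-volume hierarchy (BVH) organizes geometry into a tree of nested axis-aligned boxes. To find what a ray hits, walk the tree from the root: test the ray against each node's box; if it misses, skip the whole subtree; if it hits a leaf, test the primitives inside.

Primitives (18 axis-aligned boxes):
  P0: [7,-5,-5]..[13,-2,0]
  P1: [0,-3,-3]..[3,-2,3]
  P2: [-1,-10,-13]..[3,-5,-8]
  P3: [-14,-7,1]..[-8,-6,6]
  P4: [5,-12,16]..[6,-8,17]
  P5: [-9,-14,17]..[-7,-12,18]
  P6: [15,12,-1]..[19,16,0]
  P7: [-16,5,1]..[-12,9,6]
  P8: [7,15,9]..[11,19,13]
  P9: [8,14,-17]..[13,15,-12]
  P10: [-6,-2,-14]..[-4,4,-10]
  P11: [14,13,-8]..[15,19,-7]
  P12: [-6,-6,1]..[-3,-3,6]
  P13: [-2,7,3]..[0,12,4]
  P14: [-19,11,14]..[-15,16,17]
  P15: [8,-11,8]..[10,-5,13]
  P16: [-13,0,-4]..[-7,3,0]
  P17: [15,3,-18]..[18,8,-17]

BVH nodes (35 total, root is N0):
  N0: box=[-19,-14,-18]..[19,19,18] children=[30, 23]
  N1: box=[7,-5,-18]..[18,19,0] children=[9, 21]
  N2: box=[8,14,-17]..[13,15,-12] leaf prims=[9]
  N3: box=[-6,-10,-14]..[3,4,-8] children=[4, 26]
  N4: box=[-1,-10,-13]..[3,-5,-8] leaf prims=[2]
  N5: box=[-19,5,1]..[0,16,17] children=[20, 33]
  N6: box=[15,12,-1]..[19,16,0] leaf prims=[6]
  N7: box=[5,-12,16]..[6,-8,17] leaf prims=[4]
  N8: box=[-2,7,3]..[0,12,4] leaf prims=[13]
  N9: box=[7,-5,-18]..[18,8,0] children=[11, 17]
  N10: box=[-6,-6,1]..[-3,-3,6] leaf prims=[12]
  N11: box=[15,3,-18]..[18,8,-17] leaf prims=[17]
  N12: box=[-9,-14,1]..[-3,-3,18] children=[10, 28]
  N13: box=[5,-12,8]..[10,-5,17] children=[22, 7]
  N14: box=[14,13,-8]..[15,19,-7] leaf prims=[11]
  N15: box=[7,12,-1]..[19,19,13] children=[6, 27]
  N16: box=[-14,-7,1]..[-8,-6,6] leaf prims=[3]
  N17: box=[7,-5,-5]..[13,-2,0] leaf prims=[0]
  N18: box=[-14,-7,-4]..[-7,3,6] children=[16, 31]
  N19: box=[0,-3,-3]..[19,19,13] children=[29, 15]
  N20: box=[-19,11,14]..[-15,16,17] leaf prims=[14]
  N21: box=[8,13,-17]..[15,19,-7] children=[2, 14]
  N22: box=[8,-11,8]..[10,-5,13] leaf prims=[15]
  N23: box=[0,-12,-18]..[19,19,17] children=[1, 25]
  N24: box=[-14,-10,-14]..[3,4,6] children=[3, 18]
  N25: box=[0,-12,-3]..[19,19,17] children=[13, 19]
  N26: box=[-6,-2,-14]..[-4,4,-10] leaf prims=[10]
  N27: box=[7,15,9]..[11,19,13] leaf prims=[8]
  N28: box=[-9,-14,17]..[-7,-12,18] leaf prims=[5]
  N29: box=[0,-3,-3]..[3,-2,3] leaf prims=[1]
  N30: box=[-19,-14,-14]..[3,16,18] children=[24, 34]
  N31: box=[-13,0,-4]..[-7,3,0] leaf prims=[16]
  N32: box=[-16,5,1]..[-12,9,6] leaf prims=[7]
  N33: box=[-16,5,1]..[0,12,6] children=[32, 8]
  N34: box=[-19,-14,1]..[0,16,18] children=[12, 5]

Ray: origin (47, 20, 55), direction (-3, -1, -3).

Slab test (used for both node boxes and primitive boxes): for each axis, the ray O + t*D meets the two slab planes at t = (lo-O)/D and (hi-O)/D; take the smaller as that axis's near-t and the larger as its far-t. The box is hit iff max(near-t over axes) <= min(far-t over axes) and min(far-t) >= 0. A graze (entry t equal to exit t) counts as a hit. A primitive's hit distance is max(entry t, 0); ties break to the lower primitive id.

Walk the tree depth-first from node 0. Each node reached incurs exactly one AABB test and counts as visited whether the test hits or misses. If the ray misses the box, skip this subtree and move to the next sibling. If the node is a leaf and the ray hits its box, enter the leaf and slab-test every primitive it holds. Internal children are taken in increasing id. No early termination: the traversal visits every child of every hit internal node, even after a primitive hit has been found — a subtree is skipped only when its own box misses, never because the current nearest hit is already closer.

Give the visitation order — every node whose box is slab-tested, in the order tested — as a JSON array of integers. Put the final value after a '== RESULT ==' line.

Walk:
N0 x:[28/3,22] y:[1,34] z:[37/3,73/3] -> hit [37/3,22], descend [23, 30]
  N23 x:[28/3,47/3] y:[1,32] z:[38/3,73/3] -> hit [38/3,47/3], descend [1, 25]
    N1 x:[29/3,40/3] y:[1,25] z:[55/3,73/3] -> miss, prune
    N25 x:[28/3,47/3] y:[1,32] z:[38/3,58/3] -> hit [38/3,47/3], descend [13, 19]
      N13 x:[37/3,14] y:[25,32] z:[38/3,47/3] -> miss, prune
      N19 x:[28/3,47/3] y:[1,23] z:[14,58/3] -> hit [14,47/3], descend [15, 29]
        N15 x:[28/3,40/3] y:[1,8] z:[14,56/3] -> miss, prune
        N29 x:[44/3,47/3] y:[22,23] z:[52/3,58/3] -> miss, prune
  N30 x:[44/3,22] y:[4,34] z:[37/3,23] -> hit [44/3,22], descend [24, 34]
    N24 x:[44/3,61/3] y:[16,30] z:[49/3,23] -> hit [49/3,61/3], descend [3, 18]
      N3 x:[44/3,53/3] y:[16,30] z:[21,23] -> miss, prune
      N18 x:[18,61/3] y:[17,27] z:[49/3,59/3] -> hit [18,59/3], descend [16, 31]
        N16 x:[55/3,61/3] y:[26,27] z:[49/3,18] -> miss, prune
        N31 x:[18,20] y:[17,20] z:[55/3,59/3] -> hit [55/3,59/3] leaf, test {P16@t=55/3}
    N34 x:[47/3,22] y:[4,34] z:[37/3,18] -> hit [47/3,18], descend [5, 12]
      N5 x:[47/3,22] y:[4,15] z:[38/3,18] -> miss, prune
      N12 x:[50/3,56/3] y:[23,34] z:[37/3,18] -> miss, prune

Summary -> nodes [0, 23, 1, 25, 13, 19, 15, 29, 30, 24, 3, 18, 16, 31, 34, 5, 12]; box-tests=17; leaf-entries=1; first=P16

== RESULT ==
[0, 23, 1, 25, 13, 19, 15, 29, 30, 24, 3, 18, 16, 31, 34, 5, 12]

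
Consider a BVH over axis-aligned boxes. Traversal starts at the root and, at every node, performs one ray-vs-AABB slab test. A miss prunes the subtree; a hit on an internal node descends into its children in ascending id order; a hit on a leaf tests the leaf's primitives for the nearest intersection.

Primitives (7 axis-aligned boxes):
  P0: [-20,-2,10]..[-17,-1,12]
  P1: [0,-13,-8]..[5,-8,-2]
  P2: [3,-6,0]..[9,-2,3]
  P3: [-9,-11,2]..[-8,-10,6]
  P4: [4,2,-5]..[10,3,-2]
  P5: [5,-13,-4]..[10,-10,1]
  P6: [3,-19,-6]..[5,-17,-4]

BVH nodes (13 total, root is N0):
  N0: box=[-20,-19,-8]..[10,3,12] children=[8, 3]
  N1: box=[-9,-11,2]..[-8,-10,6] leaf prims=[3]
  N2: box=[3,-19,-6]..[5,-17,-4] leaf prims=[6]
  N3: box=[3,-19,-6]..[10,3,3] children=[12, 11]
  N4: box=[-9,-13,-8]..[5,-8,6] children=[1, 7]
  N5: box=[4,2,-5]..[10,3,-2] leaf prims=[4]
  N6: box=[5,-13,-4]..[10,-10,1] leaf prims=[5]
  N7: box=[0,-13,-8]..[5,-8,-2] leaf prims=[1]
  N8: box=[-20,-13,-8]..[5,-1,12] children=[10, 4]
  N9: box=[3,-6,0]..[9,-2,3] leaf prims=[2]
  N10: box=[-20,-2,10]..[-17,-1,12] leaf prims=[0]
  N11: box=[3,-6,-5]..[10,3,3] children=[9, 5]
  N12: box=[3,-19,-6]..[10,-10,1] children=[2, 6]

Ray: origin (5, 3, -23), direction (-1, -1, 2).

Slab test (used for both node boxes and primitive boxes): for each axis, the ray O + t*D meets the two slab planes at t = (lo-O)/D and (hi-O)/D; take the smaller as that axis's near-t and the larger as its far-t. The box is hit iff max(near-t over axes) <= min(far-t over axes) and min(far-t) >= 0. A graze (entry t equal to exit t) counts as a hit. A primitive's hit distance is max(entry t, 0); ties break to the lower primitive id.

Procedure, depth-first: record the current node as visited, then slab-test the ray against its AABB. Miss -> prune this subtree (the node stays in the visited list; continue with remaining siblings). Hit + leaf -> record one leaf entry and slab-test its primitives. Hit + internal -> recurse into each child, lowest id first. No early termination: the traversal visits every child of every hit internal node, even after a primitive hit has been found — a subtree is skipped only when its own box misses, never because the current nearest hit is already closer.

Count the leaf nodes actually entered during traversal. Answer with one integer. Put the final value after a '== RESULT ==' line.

Trace the traversal:
N0 x:[-5,25] y:[0,22] z:[15/2,35/2] -> hit [15/2,35/2], descend [3, 8]
  N3 x:[-5,2] y:[0,22] z:[17/2,13] -> miss, prune
  N8 x:[0,25] y:[4,16] z:[15/2,35/2] -> hit [15/2,16], descend [4, 10]
    N4 x:[0,14] y:[11,16] z:[15/2,29/2] -> hit [11,14], descend [1, 7]
      N1 x:[13,14] y:[13,14] z:[25/2,29/2] -> hit [13,14] leaf, test {P3@t=13}
      N7 x:[0,5] y:[11,16] z:[15/2,21/2] -> miss, prune
    N10 x:[22,25] y:[4,5] z:[33/2,35/2] -> miss, prune

Summary -> nodes [0, 3, 8, 4, 1, 7, 10]; box-tests=7; leaf-entries=1; first=P3

== RESULT ==
1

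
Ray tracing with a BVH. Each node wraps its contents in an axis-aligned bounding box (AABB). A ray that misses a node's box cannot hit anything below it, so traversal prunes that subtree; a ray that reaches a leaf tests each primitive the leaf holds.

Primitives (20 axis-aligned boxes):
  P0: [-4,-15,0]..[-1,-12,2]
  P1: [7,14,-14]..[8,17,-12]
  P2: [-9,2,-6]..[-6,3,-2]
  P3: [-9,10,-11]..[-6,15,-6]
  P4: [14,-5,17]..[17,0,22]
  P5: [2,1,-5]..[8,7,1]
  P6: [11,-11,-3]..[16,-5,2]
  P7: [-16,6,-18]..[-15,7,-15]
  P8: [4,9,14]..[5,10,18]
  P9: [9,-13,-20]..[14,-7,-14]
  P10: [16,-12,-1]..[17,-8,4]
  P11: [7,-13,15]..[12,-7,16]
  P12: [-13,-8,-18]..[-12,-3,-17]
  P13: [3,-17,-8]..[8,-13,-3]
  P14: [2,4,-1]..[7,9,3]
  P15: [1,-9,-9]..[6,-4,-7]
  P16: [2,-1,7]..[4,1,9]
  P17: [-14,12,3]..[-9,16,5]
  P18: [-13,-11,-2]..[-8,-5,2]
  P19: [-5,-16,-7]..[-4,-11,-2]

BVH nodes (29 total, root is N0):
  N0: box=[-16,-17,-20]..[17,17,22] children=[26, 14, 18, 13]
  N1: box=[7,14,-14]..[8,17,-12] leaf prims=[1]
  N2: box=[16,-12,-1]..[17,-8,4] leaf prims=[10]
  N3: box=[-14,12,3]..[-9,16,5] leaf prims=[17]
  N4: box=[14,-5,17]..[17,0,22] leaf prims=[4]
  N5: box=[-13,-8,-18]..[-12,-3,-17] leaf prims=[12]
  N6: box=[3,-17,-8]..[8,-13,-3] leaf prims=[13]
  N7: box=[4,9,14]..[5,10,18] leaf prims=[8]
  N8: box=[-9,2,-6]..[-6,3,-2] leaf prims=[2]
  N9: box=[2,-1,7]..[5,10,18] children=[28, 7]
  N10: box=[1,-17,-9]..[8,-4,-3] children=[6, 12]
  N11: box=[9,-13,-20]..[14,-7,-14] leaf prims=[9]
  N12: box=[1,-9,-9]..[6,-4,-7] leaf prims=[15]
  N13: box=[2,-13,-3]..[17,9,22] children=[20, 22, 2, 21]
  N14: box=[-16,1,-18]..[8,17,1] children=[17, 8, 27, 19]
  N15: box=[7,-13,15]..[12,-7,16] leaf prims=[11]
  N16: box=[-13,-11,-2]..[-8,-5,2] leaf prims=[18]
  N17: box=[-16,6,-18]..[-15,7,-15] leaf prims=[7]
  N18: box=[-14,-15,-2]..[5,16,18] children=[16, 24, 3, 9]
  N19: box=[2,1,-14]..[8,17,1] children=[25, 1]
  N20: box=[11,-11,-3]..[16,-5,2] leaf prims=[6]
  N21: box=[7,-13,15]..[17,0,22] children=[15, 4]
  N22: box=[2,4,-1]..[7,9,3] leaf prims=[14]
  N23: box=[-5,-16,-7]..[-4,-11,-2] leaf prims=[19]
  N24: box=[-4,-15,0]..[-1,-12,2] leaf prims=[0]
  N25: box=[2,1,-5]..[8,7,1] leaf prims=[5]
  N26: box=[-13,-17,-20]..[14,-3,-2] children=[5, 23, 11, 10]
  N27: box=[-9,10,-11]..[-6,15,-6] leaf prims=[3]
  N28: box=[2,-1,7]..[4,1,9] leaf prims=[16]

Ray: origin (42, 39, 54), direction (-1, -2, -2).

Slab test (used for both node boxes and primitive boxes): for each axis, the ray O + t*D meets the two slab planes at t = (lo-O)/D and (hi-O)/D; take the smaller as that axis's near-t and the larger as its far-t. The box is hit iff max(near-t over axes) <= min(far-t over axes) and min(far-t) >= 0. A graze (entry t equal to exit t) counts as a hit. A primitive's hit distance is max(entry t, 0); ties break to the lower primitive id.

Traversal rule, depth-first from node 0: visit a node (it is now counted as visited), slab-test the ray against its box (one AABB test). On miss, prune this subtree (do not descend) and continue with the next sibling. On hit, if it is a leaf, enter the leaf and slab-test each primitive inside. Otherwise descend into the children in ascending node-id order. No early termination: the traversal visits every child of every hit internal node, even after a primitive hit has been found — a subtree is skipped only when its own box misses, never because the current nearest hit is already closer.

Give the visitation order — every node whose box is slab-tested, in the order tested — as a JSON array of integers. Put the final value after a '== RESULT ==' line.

Traverse from the root:
N0 x:[25,58] y:[11,28] z:[16,37] -> hit [25,28], descend [13, 14, 18, 26]
  N13 x:[25,40] y:[15,26] z:[16,57/2] -> hit [25,26], descend [2, 20, 21, 22]
    N2 x:[25,26] y:[47/2,51/2] z:[25,55/2] -> hit [25,51/2] leaf, test {P10@t=25}
    N20 x:[26,31] y:[22,25] z:[26,57/2] -> miss, prune
    N21 x:[25,35] y:[39/2,26] z:[16,39/2] -> miss, prune
    N22 x:[35,40] y:[15,35/2] z:[51/2,55/2] -> miss, prune
  N14 x:[34,58] y:[11,19] z:[53/2,36] -> miss, prune
  N18 x:[37,56] y:[23/2,27] z:[18,28] -> miss, prune
  N26 x:[28,55] y:[21,28] z:[28,37] -> hit [28,28], descend [5, 10, 11, 23]
    N5 x:[54,55] y:[21,47/2] z:[71/2,36] -> miss, prune
    N10 x:[34,41] y:[43/2,28] z:[57/2,63/2] -> miss, prune
    N11 x:[28,33] y:[23,26] z:[34,37] -> miss, prune
    N23 x:[46,47] y:[25,55/2] z:[28,61/2] -> miss, prune

order=[0, 13, 2, 20, 21, 22, 14, 18, 26, 5, 10, 11, 23]  |boxes|=13  |leaves|=1  hit=P10

== RESULT ==
[0, 13, 2, 20, 21, 22, 14, 18, 26, 5, 10, 11, 23]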